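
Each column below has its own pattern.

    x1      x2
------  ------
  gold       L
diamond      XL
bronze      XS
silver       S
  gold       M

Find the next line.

Column x1 — repeats gold → diamond → bronze → silver: gold, diamond, bronze, silver, gold → diamond.
For the column x2, runs through clothing sizes XS→XL: L, XL, XS, S, M → L.
Combining the parts gives diamond  L.

diamond  L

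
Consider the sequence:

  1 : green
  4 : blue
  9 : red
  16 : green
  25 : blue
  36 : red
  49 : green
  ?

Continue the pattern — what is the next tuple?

64 : blue

First entry: perfect squares: 1², 2², 3², …; 1, 4, 9, 16, 25, 36, 49 → 64.
Colour: repeats green → blue → red, so green, blue, red, green, blue, red, green → blue.
Putting it together: 64 : blue.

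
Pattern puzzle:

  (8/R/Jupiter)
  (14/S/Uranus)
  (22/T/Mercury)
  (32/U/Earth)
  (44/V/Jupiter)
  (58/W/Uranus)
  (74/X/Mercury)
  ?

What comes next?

First value — differences are 6, 8, 10, … (increasing by 2 each time): 8, 14, 22, 32, 44, 58, 74 → 92.
Letter: letters move forward 1 place in the alphabet; R, S, T, U, V, W, X → Y.
Planet goes Jupiter, Uranus, Mercury, Earth, Jupiter, Uranus, Mercury → Earth (repeats Jupiter → Uranus → Mercury → Earth).
Combining the parts gives (92/Y/Earth).

(92/Y/Earth)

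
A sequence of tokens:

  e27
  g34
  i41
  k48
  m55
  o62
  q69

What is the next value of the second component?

Letter: letters move forward 2 places in the alphabet, so e, g, i, k, m, o, q → s.
Second component goes 27, 34, 41, 48, 55, 62, 69 → 76 (+7 each step).

76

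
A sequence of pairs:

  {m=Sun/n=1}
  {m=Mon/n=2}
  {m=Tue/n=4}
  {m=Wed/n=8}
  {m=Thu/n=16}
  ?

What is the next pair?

M: runs through the weekdays Mon→Sun, so Sun, Mon, Tue, Wed, Thu → Fri.
N — ×2 each step: 1, 2, 4, 8, 16 → 32.
So the next pair is {m=Fri/n=32}.

{m=Fri/n=32}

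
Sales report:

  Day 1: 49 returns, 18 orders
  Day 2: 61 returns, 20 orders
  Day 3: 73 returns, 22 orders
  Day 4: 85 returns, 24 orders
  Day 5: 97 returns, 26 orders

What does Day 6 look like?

109 returns, 28 orders

Returns goes 49, 61, 73, 85, 97 → 109 (+12 each step).
Orders: 18, 20, 22, 24, 26 → 28 (+2 each step).
So the next record is 109 returns, 28 orders.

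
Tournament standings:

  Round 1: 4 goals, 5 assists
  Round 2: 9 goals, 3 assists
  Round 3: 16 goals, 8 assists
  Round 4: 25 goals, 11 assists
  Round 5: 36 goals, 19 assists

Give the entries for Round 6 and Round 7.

For the goals, perfect squares: 2², 3², 4², …: 4, 9, 16, 25, 36 → 49 → 64.
Assists goes 5, 3, 8, 11, 19 → 30 → 49 (each term is the sum of the two before it).
So the next two rows are 49 goals, 30 assists and 64 goals, 49 assists.

49 goals, 30 assists; 64 goals, 49 assists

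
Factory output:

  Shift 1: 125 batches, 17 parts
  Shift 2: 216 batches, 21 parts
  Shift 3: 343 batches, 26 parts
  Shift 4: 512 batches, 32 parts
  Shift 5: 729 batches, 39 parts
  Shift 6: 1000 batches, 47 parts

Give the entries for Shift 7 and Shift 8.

Batches: perfect cubes: 5³, 6³, 7³, …, so 125, 216, 343, 512, 729, 1000 → 1331 → 1728.
Parts: 17, 21, 26, 32, 39, 47 → 56 → 66 (differences are 4, 5, 6, … (increasing by 1 each time)).
So the next two rows are 1331 batches, 56 parts and 1728 batches, 66 parts.

1331 batches, 56 parts; 1728 batches, 66 parts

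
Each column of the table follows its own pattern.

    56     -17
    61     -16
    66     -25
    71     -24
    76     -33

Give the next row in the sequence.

81  -32

First component: +5 each step; 56, 61, 66, 71, 76 → 81.
Second component goes -17, -16, -25, -24, -33 → -32 (alternating steps +1, −9, +1, −9, …).
So the next row is 81  -32.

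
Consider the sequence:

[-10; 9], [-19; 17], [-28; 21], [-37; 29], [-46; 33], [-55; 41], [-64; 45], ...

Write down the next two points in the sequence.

[-73; 53], [-82; 57]

First entry: −9 each step; -10, -19, -28, -37, -46, -55, -64 → -73 → -82.
Second entry: alternating steps +8, +4, +8, +4, …; 9, 17, 21, 29, 33, 41, 45 → 53 → 57.
So the next two points are [-73; 53] and [-82; 57].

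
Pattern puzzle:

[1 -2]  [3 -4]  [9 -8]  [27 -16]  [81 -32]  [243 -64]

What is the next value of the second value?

-128

First value: ×3 each step, so 1, 3, 9, 27, 81, 243 → 729.
Second value: -2, -4, -8, -16, -32, -64 → -128 (×2 each step).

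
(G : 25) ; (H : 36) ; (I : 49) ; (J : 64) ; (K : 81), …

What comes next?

Letter: letters move forward 1 place in the alphabet; G, H, I, J, K → L.
Second slot goes 25, 36, 49, 64, 81 → 100 (perfect squares: 5², 6², 7², …).
So the next term is (L : 100).

(L : 100)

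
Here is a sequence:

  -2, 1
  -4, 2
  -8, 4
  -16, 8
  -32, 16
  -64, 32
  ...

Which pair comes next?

-128, 64

First entry goes -2, -4, -8, -16, -32, -64 → -128 (×2 each step).
Second entry goes 1, 2, 4, 8, 16, 32 → 64 (×2 each step).
So the next pair is -128, 64.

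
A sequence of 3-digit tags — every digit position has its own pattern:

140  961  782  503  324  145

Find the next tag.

966

First digit: −2 each step, mod 10, so 1, 9, 7, 5, 3, 1 → 9.
For the second digit, +2 each step, mod 10: 4, 6, 8, 0, 2, 4 → 6.
For the third digit, +1 each step, mod 10: 0, 1, 2, 3, 4, 5 → 6.
So the next tag is 966.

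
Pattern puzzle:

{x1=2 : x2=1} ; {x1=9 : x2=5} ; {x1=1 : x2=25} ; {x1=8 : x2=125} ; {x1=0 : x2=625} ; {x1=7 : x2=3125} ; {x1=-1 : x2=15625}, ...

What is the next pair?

X1: alternating steps +7, −8, +7, −8, …, so 2, 9, 1, 8, 0, 7, -1 → 6.
X2 goes 1, 5, 25, 125, 625, 3125, 15625 → 78125 (×5 each step).
Combining the parts gives {x1=6 : x2=78125}.

{x1=6 : x2=78125}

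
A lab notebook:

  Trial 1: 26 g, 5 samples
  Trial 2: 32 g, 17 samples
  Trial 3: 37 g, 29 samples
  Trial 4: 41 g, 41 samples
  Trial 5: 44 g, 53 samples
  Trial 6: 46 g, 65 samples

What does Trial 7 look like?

47 g, 77 samples

G — differences are 6, 5, 4, … (decreasing by 1 each time): 26, 32, 37, 41, 44, 46 → 47.
Samples — +12 each step: 5, 17, 29, 41, 53, 65 → 77.
Putting it together: 47 g, 77 samples.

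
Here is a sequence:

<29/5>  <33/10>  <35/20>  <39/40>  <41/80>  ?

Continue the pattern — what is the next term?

First part — alternating steps +4, +2, +4, +2, …: 29, 33, 35, 39, 41 → 45.
Second part: ×2 each step; 5, 10, 20, 40, 80 → 160.
Combining the parts gives <45/160>.

<45/160>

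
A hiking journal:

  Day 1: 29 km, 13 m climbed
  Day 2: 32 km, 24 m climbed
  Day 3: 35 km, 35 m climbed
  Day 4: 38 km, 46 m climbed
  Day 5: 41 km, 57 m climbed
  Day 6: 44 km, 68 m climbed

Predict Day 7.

Km: +3 each step; 29, 32, 35, 38, 41, 44 → 47.
M climbed: +11 each step, so 13, 24, 35, 46, 57, 68 → 79.
So the next row is 47 km, 79 m climbed.

47 km, 79 m climbed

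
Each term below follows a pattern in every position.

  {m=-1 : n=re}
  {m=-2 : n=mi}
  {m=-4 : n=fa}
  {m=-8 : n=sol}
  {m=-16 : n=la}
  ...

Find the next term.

{m=-32 : n=ti}

For the m, ×2 each step: -1, -2, -4, -8, -16 → -32.
N: re, mi, fa, sol, la → ti (runs through the solfège scale do→ti).
Combining the parts gives {m=-32 : n=ti}.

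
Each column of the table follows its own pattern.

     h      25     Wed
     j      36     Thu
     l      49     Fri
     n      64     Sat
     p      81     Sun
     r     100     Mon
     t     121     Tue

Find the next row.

For the letter, letters move forward 2 places in the alphabet: h, j, l, n, p, r, t → v.
Second component — perfect squares: 5², 6², 7², …: 25, 36, 49, 64, 81, 100, 121 → 144.
Day: Wed, Thu, Fri, Sat, Sun, Mon, Tue → Wed (runs through the weekdays Mon→Sun).
Putting it together: v  144  Wed.

v  144  Wed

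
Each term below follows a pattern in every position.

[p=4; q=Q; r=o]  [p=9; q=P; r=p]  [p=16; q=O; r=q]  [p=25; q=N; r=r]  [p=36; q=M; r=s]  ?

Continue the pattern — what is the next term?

P: perfect squares: 2², 3², 4², …, so 4, 9, 16, 25, 36 → 49.
Q goes Q, P, O, N, M → L (letters move back 1 place in the alphabet).
R goes o, p, q, r, s → t (letters move forward 1 place in the alphabet).
Putting it together: [p=49; q=L; r=t].

[p=49; q=L; r=t]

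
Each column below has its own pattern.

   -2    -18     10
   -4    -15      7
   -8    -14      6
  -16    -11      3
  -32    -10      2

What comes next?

First component goes -2, -4, -8, -16, -32 → -64 (×2 each step).
Second component goes -18, -15, -14, -11, -10 → -7 (alternating steps +3, +1, +3, +1, …).
Third component goes 10, 7, 6, 3, 2 → -1 (together with the second component always sums to -8).
Putting it together: -64  -7  -1.

-64  -7  -1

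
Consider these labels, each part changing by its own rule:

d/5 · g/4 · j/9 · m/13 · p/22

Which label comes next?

s/35

Letter: letters move forward 3 places in the alphabet; d, g, j, m, p → s.
Second component: 5, 4, 9, 13, 22 → 35 (each term is the sum of the two before it).
So the next label is s/35.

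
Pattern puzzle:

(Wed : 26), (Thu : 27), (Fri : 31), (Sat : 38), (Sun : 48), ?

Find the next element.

Day: runs through the weekdays Mon→Sun; Wed, Thu, Fri, Sat, Sun → Mon.
Second component goes 26, 27, 31, 38, 48 → 61 (differences are 1, 4, 7, … (increasing by 3 each time)).
Combining the parts gives (Mon : 61).

(Mon : 61)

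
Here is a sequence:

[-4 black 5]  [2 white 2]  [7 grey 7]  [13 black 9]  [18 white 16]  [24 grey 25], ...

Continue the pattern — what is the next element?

First component: alternating steps +6, +5, +6, +5, …, so -4, 2, 7, 13, 18, 24 → 29.
Shade: repeats black → white → grey; black, white, grey, black, white, grey → black.
Third component: each term is the sum of the two before it, so 5, 2, 7, 9, 16, 25 → 41.
So the next element is [29 black 41].

[29 black 41]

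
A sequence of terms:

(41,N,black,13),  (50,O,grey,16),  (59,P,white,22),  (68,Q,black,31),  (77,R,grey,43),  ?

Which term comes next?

First part: +9 each step, so 41, 50, 59, 68, 77 → 86.
Letter: letters move forward 1 place in the alphabet; N, O, P, Q, R → S.
Shade — repeats black → grey → white: black, grey, white, black, grey → white.
For the fourth part, differences are 3, 6, 9, … (increasing by 3 each time): 13, 16, 22, 31, 43 → 58.
Combining the parts gives (86,S,white,58).

(86,S,white,58)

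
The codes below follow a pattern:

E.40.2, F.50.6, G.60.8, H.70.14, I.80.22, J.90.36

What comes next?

K.100.58

Letter: E, F, G, H, I, J → K (letters move forward 1 place in the alphabet).
Second component — +10 each step: 40, 50, 60, 70, 80, 90 → 100.
Third component: each term is the sum of the two before it, so 2, 6, 8, 14, 22, 36 → 58.
Combining the parts gives K.100.58.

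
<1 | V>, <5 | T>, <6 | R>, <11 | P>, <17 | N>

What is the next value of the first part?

28

First part goes 1, 5, 6, 11, 17 → 28 (each term is the sum of the two before it).
Letter — letters move back 2 places in the alphabet: V, T, R, P, N → L.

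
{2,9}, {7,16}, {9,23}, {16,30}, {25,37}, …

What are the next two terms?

{41,44}, {66,51}

First component: 2, 7, 9, 16, 25 → 41 → 66 (each term is the sum of the two before it).
For the second component, +7 each step: 9, 16, 23, 30, 37 → 44 → 51.
Putting the parts together: {41,44} and then {66,51}.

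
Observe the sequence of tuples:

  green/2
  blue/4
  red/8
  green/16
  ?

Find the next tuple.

blue/32

Colour goes green, blue, red, green → blue (repeats green → blue → red).
Second coordinate: ×2 each step, so 2, 4, 8, 16 → 32.
So the next tuple is blue/32.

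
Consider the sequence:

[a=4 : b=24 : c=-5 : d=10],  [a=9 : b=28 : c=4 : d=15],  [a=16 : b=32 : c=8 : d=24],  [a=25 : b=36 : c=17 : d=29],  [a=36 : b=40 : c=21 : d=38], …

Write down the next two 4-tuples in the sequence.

For the a, perfect squares: 2², 3², 4², …: 4, 9, 16, 25, 36 → 49 → 64.
B — +4 each step: 24, 28, 32, 36, 40 → 44 → 48.
C: alternating steps +9, +4, +9, +4, …, so -5, 4, 8, 17, 21 → 30 → 34.
D: alternating steps +5, +9, +5, +9, …, so 10, 15, 24, 29, 38 → 43 → 52.
So the next two 4-tuples are [a=49 : b=44 : c=30 : d=43] and [a=64 : b=48 : c=34 : d=52].

[a=49 : b=44 : c=30 : d=43], [a=64 : b=48 : c=34 : d=52]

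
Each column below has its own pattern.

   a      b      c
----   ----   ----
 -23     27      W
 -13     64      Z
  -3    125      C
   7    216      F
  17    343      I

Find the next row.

27  512  L

For the column a, +10 each step: -23, -13, -3, 7, 17 → 27.
Column b — perfect cubes: 3³, 4³, 5³, …: 27, 64, 125, 216, 343 → 512.
Column c: letters move forward 3 places in the alphabet, wrapping Z→A, so W, Z, C, F, I → L.
Putting it together: 27  512  L.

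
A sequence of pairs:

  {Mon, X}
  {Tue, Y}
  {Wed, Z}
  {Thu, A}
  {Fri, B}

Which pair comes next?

Day — runs through the weekdays Mon→Sun: Mon, Tue, Wed, Thu, Fri → Sat.
Letter: letters move forward 1 place in the alphabet, wrapping Z→A, so X, Y, Z, A, B → C.
Putting it together: {Sat, C}.

{Sat, C}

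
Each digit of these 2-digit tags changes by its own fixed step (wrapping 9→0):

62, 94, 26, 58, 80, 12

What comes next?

44

First digit: +3 each step, mod 10, so 6, 9, 2, 5, 8, 1 → 4.
Second digit goes 2, 4, 6, 8, 0, 2 → 4 (+2 each step, mod 10).
So the next tag is 44.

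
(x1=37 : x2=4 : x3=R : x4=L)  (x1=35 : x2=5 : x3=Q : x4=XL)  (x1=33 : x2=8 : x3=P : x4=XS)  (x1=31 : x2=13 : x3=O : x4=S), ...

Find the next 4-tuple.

For the x1, −2 each step: 37, 35, 33, 31 → 29.
X2 goes 4, 5, 8, 13 → 20 (differences are 1, 3, 5, … (increasing by 2 each time)).
X3: R, Q, P, O → N (letters move back 1 place in the alphabet).
X4: L, XL, XS, S → M (runs through clothing sizes XS→XL).
Combining the parts gives (x1=29 : x2=20 : x3=N : x4=M).

(x1=29 : x2=20 : x3=N : x4=M)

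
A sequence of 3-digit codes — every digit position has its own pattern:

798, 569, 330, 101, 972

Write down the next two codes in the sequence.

743, 514

First digit — −2 each step, mod 10: 7, 5, 3, 1, 9 → 7 → 5.
Second digit — −3 each step, mod 10: 9, 6, 3, 0, 7 → 4 → 1.
Third digit: +1 each step, mod 10, so 8, 9, 0, 1, 2 → 3 → 4.
So the next two codes are 743 and 514.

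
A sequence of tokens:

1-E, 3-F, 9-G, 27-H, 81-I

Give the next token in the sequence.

243-J

First component — ×3 each step: 1, 3, 9, 27, 81 → 243.
For the letter, letters move forward 1 place in the alphabet: E, F, G, H, I → J.
Putting it together: 243-J.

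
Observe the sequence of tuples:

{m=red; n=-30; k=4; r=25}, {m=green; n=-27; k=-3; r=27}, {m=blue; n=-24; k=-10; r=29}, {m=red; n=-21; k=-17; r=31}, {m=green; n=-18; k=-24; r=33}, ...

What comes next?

M: red, green, blue, red, green → blue (repeats red → green → blue).
N: +3 each step; -30, -27, -24, -21, -18 → -15.
For the k, −7 each step: 4, -3, -10, -17, -24 → -31.
R goes 25, 27, 29, 31, 33 → 35 (+2 each step).
Combining the parts gives {m=blue; n=-15; k=-31; r=35}.

{m=blue; n=-15; k=-31; r=35}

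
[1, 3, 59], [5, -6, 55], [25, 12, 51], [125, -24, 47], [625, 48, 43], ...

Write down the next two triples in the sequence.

[3125, -96, 39], [15625, 192, 35]

First component: ×5 each step, so 1, 5, 25, 125, 625 → 3125 → 15625.
Second component: 3, -6, 12, -24, 48 → -96 → 192 (×(-2) each step).
Third component goes 59, 55, 51, 47, 43 → 39 → 35 (−4 each step).
So the next two triples are [3125, -96, 39] and [15625, 192, 35].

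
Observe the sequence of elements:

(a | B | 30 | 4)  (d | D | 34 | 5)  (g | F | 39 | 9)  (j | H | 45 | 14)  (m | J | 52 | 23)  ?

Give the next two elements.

(p | L | 60 | 37), (s | N | 69 | 60)

First letter — letters move forward 3 places in the alphabet: a, d, g, j, m → p → s.
Second letter: letters move forward 2 places in the alphabet, so B, D, F, H, J → L → N.
Third value: 30, 34, 39, 45, 52 → 60 → 69 (differences are 4, 5, 6, … (increasing by 1 each time)).
For the fourth value, each term is the sum of the two before it: 4, 5, 9, 14, 23 → 37 → 60.
Putting the parts together: (p | L | 60 | 37) and then (s | N | 69 | 60).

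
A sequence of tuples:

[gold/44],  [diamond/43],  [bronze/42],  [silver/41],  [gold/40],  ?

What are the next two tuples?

Rank goes gold, diamond, bronze, silver, gold → diamond → bronze (repeats gold → diamond → bronze → silver).
Second value — −1 each step: 44, 43, 42, 41, 40 → 39 → 38.
So the next two tuples are [diamond/39] and [bronze/38].

[diamond/39], [bronze/38]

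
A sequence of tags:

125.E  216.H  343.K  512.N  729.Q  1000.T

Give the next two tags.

1331.W then 1728.Z

First component: 125, 216, 343, 512, 729, 1000 → 1331 → 1728 (perfect cubes: 5³, 6³, 7³, …).
Letter: letters move forward 3 places in the alphabet, so E, H, K, N, Q, T → W → Z.
Putting the parts together: 1331.W and then 1728.Z.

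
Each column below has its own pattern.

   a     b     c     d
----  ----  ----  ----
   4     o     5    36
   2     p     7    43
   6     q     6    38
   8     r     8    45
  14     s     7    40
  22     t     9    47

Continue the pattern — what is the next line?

For the column a, each term is the sum of the two before it: 4, 2, 6, 8, 14, 22 → 36.
Column b goes o, p, q, r, s, t → u (letters move forward 1 place in the alphabet).
Column c — alternating steps +2, −1, +2, −1, …: 5, 7, 6, 8, 7, 9 → 8.
Column d goes 36, 43, 38, 45, 40, 47 → 42 (alternating steps +7, −5, +7, −5, …).
So the next line is 36  u  8  42.

36  u  8  42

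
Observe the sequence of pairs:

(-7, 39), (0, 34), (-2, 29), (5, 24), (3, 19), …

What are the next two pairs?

(10, 14), (8, 9)

First entry: -7, 0, -2, 5, 3 → 10 → 8 (alternating steps +7, −2, +7, −2, …).
Second entry — −5 each step: 39, 34, 29, 24, 19 → 14 → 9.
Putting the parts together: (10, 14) and then (8, 9).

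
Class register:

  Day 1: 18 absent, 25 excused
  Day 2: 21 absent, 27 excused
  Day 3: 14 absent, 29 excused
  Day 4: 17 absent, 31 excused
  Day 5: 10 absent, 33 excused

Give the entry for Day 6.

13 absent, 35 excused

Absent: 18, 21, 14, 17, 10 → 13 (alternating steps +3, −7, +3, −7, …).
Excused — +2 each step: 25, 27, 29, 31, 33 → 35.
Combining the parts gives 13 absent, 35 excused.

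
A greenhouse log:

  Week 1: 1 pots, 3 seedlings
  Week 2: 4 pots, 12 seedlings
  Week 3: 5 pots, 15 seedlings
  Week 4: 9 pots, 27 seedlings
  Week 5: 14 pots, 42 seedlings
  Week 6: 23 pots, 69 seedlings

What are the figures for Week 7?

37 pots, 111 seedlings

Pots: 1, 4, 5, 9, 14, 23 → 37 (each term is the sum of the two before it).
Seedlings: always 3 × the pots; 3, 12, 15, 27, 42, 69 → 111.
Combining the parts gives 37 pots, 111 seedlings.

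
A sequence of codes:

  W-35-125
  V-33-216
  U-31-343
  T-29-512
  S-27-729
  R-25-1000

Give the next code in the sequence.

Letter — letters move back 1 place in the alphabet: W, V, U, T, S, R → Q.
Second component: 35, 33, 31, 29, 27, 25 → 23 (−2 each step).
For the third component, perfect cubes: 5³, 6³, 7³, …: 125, 216, 343, 512, 729, 1000 → 1331.
Combining the parts gives Q-23-1331.

Q-23-1331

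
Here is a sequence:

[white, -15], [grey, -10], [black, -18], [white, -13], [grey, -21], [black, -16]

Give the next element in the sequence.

[white, -24]

Shade: white, grey, black, white, grey, black → white (repeats white → grey → black).
Second coordinate: alternating steps +5, −8, +5, −8, …, so -15, -10, -18, -13, -21, -16 → -24.
Combining the parts gives [white, -24].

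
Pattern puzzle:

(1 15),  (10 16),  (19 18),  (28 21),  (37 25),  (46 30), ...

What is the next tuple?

(55 36)

First component: 1, 10, 19, 28, 37, 46 → 55 (+9 each step).
For the second component, differences are 1, 2, 3, … (increasing by 1 each time): 15, 16, 18, 21, 25, 30 → 36.
Combining the parts gives (55 36).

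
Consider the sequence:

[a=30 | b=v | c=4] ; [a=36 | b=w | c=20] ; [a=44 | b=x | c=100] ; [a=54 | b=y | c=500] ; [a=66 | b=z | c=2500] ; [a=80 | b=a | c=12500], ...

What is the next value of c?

C: ×5 each step; 4, 20, 100, 500, 2500, 12500 → 62500.

62500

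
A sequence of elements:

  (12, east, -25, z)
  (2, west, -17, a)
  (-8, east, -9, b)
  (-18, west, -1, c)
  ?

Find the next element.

First entry — −10 each step: 12, 2, -8, -18 → -28.
Direction: alternates east ↔ west, so east, west, east, west → east.
Third entry — +8 each step: -25, -17, -9, -1 → 7.
Letter — letters move forward 1 place in the alphabet, wrapping Z→A: z, a, b, c → d.
Putting it together: (-28, east, 7, d).

(-28, east, 7, d)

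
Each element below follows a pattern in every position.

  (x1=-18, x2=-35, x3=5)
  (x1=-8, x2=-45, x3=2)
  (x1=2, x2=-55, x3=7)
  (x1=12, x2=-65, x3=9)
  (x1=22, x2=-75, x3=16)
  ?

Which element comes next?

(x1=32, x2=-85, x3=25)

For the x1, +10 each step: -18, -8, 2, 12, 22 → 32.
X2: -35, -45, -55, -65, -75 → -85 (−10 each step).
X3 goes 5, 2, 7, 9, 16 → 25 (each term is the sum of the two before it).
So the next element is (x1=32, x2=-85, x3=25).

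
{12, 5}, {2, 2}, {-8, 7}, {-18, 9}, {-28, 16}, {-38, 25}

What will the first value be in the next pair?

First value: −10 each step, so 12, 2, -8, -18, -28, -38 → -48.

-48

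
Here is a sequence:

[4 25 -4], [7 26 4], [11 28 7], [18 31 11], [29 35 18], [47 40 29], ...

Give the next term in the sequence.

First value: each term is the sum of the two before it, so 4, 7, 11, 18, 29, 47 → 76.
Second value goes 25, 26, 28, 31, 35, 40 → 46 (differences are 1, 2, 3, … (increasing by 1 each time)).
Third value: always the previous value of the first value, so -4, 4, 7, 11, 18, 29 → 47.
Combining the parts gives [76 46 47].

[76 46 47]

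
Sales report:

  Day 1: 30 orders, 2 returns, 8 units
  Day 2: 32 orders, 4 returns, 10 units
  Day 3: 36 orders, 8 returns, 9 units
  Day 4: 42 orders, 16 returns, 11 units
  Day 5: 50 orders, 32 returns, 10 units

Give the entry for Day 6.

For the orders, differences are 2, 4, 6, … (increasing by 2 each time): 30, 32, 36, 42, 50 → 60.
For the returns, ×2 each step: 2, 4, 8, 16, 32 → 64.
Units goes 8, 10, 9, 11, 10 → 12 (alternating steps +2, −1, +2, −1, …).
So the next row is 60 orders, 64 returns, 12 units.

60 orders, 64 returns, 12 units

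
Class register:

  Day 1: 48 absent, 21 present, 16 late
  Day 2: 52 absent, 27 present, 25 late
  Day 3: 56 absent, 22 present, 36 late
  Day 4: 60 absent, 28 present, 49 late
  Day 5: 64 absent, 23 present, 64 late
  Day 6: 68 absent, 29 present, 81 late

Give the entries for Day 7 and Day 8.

Absent: +4 each step, so 48, 52, 56, 60, 64, 68 → 72 → 76.
For the present, alternating steps +6, −5, +6, −5, …: 21, 27, 22, 28, 23, 29 → 24 → 30.
Late: 16, 25, 36, 49, 64, 81 → 100 → 121 (perfect squares: 4², 5², 6², …).
Putting the parts together: 72 absent, 24 present, 100 late and then 76 absent, 30 present, 121 late.

72 absent, 24 present, 100 late; 76 absent, 30 present, 121 late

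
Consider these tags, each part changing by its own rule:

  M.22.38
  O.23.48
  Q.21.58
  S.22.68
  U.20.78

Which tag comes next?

W.21.88

Letter goes M, O, Q, S, U → W (letters move forward 2 places in the alphabet).
Second component: alternating steps +1, −2, +1, −2, …, so 22, 23, 21, 22, 20 → 21.
Third component: 38, 48, 58, 68, 78 → 88 (+10 each step).
So the next tag is W.21.88.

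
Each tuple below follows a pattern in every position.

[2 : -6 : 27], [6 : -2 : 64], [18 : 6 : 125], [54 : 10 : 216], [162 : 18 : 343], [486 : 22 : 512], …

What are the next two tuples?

First slot goes 2, 6, 18, 54, 162, 486 → 1458 → 4374 (×3 each step).
Second slot: alternating steps +4, +8, +4, +8, …; -6, -2, 6, 10, 18, 22 → 30 → 34.
For the third slot, perfect cubes: 3³, 4³, 5³, …: 27, 64, 125, 216, 343, 512 → 729 → 1000.
So the next two tuples are [1458 : 30 : 729] and [4374 : 34 : 1000].

[1458 : 30 : 729], [4374 : 34 : 1000]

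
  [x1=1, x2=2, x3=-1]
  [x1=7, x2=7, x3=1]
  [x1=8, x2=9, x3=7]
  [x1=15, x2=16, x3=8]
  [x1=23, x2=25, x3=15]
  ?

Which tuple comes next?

For the x1, each term is the sum of the two before it: 1, 7, 8, 15, 23 → 38.
X2: 2, 7, 9, 16, 25 → 41 (each term is the sum of the two before it).
X3: always the previous value of the x1, so -1, 1, 7, 8, 15 → 23.
So the next tuple is [x1=38, x2=41, x3=23].

[x1=38, x2=41, x3=23]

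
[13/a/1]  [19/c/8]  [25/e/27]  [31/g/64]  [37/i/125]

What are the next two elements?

[43/k/216], [49/m/343]

First part: +6 each step, so 13, 19, 25, 31, 37 → 43 → 49.
For the letter, letters move forward 2 places in the alphabet: a, c, e, g, i → k → m.
Third part — perfect cubes: 1³, 2³, 3³, …: 1, 8, 27, 64, 125 → 216 → 343.
So the next two elements are [43/k/216] and [49/m/343].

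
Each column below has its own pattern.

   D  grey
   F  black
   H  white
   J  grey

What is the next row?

L  black

Letter: letters move forward 2 places in the alphabet; D, F, H, J → L.
Shade: repeats grey → black → white, so grey, black, white, grey → black.
Putting it together: L  black.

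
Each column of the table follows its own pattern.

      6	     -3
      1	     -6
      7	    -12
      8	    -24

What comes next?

15  -48

First component: 6, 1, 7, 8 → 15 (each term is the sum of the two before it).
Second component: ×2 each step, so -3, -6, -12, -24 → -48.
So the next line is 15  -48.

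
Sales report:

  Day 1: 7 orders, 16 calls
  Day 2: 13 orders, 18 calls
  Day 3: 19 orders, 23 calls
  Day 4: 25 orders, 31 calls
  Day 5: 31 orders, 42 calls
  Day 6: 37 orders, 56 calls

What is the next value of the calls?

Orders: 7, 13, 19, 25, 31, 37 → 43 (+6 each step).
Calls: differences are 2, 5, 8, … (increasing by 3 each time), so 16, 18, 23, 31, 42, 56 → 73.

73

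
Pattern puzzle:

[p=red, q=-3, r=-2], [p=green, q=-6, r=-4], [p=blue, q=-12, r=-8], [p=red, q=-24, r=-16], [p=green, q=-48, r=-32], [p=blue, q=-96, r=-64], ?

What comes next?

P: repeats red → green → blue; red, green, blue, red, green, blue → red.
For the q, ×2 each step: -3, -6, -12, -24, -48, -96 → -192.
R: ×2 each step; -2, -4, -8, -16, -32, -64 → -128.
So the next triple is [p=red, q=-192, r=-128].

[p=red, q=-192, r=-128]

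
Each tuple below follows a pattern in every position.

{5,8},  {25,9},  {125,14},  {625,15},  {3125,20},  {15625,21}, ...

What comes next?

{78125,26}

For the first entry, ×5 each step: 5, 25, 125, 625, 3125, 15625 → 78125.
Second entry — alternating steps +1, +5, +1, +5, …: 8, 9, 14, 15, 20, 21 → 26.
So the next tuple is {78125,26}.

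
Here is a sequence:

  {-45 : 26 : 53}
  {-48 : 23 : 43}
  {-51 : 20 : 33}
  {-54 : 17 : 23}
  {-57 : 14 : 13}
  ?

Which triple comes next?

{-60 : 11 : 3}

First component: -45, -48, -51, -54, -57 → -60 (−3 each step).
Second component: 26, 23, 20, 17, 14 → 11 (−3 each step).
For the third component, −10 each step: 53, 43, 33, 23, 13 → 3.
Combining the parts gives {-60 : 11 : 3}.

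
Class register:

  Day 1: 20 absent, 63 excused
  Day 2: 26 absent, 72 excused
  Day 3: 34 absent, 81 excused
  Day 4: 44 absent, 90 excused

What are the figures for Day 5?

Absent — differences are 6, 8, 10, … (increasing by 2 each time): 20, 26, 34, 44 → 56.
Excused: 63, 72, 81, 90 → 99 (+9 each step).
Combining the parts gives 56 absent, 99 excused.

56 absent, 99 excused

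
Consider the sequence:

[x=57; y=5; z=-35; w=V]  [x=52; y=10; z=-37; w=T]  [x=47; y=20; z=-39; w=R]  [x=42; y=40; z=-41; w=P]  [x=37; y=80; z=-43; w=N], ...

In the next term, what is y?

For the x, −5 each step: 57, 52, 47, 42, 37 → 32.
Y: ×2 each step, so 5, 10, 20, 40, 80 → 160.
Z: −2 each step; -35, -37, -39, -41, -43 → -45.
W: letters move back 2 places in the alphabet; V, T, R, P, N → L.

160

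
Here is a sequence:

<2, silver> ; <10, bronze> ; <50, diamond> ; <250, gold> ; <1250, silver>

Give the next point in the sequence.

<6250, bronze>

First component — ×5 each step: 2, 10, 50, 250, 1250 → 6250.
Rank: silver, bronze, diamond, gold, silver → bronze (repeats silver → bronze → diamond → gold).
Putting it together: <6250, bronze>.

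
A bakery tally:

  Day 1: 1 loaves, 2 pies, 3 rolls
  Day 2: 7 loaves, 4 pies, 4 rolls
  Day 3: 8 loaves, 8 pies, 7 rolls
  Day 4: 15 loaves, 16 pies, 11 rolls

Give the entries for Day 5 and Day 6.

23 loaves, 32 pies, 18 rolls; 38 loaves, 64 pies, 29 rolls

Loaves: 1, 7, 8, 15 → 23 → 38 (each term is the sum of the two before it).
Pies: 2, 4, 8, 16 → 32 → 64 (×2 each step).
Rolls: each term is the sum of the two before it; 3, 4, 7, 11 → 18 → 29.
Putting the parts together: 23 loaves, 32 pies, 18 rolls and then 38 loaves, 64 pies, 29 rolls.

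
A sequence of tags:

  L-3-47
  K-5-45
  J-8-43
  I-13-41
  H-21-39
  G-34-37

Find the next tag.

F-55-35

Letter goes L, K, J, I, H, G → F (letters move back 1 place in the alphabet).
For the second component, each term is the sum of the two before it: 3, 5, 8, 13, 21, 34 → 55.
Third component: −2 each step, so 47, 45, 43, 41, 39, 37 → 35.
Combining the parts gives F-55-35.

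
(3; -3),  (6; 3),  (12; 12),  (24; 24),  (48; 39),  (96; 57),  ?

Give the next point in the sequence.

(192; 78)

For the first coordinate, ×2 each step: 3, 6, 12, 24, 48, 96 → 192.
Second coordinate: differences are 6, 9, 12, … (increasing by 3 each time); -3, 3, 12, 24, 39, 57 → 78.
Putting it together: (192; 78).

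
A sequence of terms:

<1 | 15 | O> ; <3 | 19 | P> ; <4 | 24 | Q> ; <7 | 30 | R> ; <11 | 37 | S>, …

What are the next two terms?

<18 | 45 | T>, <29 | 54 | U>

First coordinate — each term is the sum of the two before it: 1, 3, 4, 7, 11 → 18 → 29.
Second coordinate: differences are 4, 5, 6, … (increasing by 1 each time); 15, 19, 24, 30, 37 → 45 → 54.
For the letter, letters move forward 1 place in the alphabet: O, P, Q, R, S → T → U.
So the next two terms are <18 | 45 | T> and <29 | 54 | U>.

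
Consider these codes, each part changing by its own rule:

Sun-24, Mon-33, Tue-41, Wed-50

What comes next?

Day — runs through the weekdays Mon→Sun: Sun, Mon, Tue, Wed → Thu.
Second component — alternating steps +9, +8, +9, +8, …: 24, 33, 41, 50 → 58.
Combining the parts gives Thu-58.

Thu-58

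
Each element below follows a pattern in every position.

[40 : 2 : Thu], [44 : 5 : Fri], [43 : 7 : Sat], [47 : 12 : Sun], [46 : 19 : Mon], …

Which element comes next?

First slot goes 40, 44, 43, 47, 46 → 50 (alternating steps +4, −1, +4, −1, …).
Second slot: each term is the sum of the two before it; 2, 5, 7, 12, 19 → 31.
For the day, runs through the weekdays Mon→Sun: Thu, Fri, Sat, Sun, Mon → Tue.
So the next element is [50 : 31 : Tue].

[50 : 31 : Tue]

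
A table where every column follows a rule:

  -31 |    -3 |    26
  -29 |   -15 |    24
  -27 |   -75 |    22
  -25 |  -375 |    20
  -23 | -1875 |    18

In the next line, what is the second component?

Second component goes -3, -15, -75, -375, -1875 → -9375 (×5 each step).

-9375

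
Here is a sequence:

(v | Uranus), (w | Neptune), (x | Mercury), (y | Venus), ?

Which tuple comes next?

Letter: letters move forward 1 place in the alphabet, so v, w, x, y → z.
Planet goes Uranus, Neptune, Mercury, Venus → Earth (runs through the planets Mercury→Neptune).
Putting it together: (z | Earth).

(z | Earth)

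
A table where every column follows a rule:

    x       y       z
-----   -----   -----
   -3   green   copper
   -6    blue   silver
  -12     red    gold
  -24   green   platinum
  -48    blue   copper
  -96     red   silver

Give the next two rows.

Column x: ×2 each step, so -3, -6, -12, -24, -48, -96 → -192 → -384.
Column y: repeats green → blue → red; green, blue, red, green, blue, red → green → blue.
For the column z, repeats copper → silver → gold → platinum: copper, silver, gold, platinum, copper, silver → gold → platinum.
Putting the parts together: -192  green  gold and then -384  blue  platinum.

-192  green  gold; -384  blue  platinum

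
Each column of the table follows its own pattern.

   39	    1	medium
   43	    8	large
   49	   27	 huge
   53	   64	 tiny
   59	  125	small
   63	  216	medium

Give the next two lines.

For the first component, alternating steps +4, +6, +4, +6, …: 39, 43, 49, 53, 59, 63 → 69 → 73.
Second component — perfect cubes: 1³, 2³, 3³, …: 1, 8, 27, 64, 125, 216 → 343 → 512.
Size: medium, large, huge, tiny, small, medium → large → huge (repeats medium → large → huge → tiny → small).
So the next two lines are 69  343  large and 73  512  huge.

69  343  large; 73  512  huge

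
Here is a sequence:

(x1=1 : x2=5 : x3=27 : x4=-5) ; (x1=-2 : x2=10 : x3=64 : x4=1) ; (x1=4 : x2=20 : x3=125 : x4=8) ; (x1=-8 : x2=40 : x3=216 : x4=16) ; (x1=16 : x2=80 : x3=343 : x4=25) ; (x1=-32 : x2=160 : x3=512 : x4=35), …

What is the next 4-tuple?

For the x1, ×(-2) each step: 1, -2, 4, -8, 16, -32 → 64.
X2: ×2 each step, so 5, 10, 20, 40, 80, 160 → 320.
For the x3, perfect cubes: 3³, 4³, 5³, …: 27, 64, 125, 216, 343, 512 → 729.
For the x4, differences are 6, 7, 8, … (increasing by 1 each time): -5, 1, 8, 16, 25, 35 → 46.
So the next 4-tuple is (x1=64 : x2=320 : x3=729 : x4=46).

(x1=64 : x2=320 : x3=729 : x4=46)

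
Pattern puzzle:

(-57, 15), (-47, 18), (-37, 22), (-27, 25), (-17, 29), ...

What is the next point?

First slot goes -57, -47, -37, -27, -17 → -7 (+10 each step).
Second slot: alternating steps +3, +4, +3, +4, …; 15, 18, 22, 25, 29 → 32.
So the next point is (-7, 32).

(-7, 32)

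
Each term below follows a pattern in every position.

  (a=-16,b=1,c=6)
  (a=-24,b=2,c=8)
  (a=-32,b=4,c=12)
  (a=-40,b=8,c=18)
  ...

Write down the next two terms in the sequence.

(a=-48,b=16,c=26), (a=-56,b=32,c=36)

A: -16, -24, -32, -40 → -48 → -56 (−8 each step).
B: ×2 each step; 1, 2, 4, 8 → 16 → 32.
C — differences are 2, 4, 6, … (increasing by 2 each time): 6, 8, 12, 18 → 26 → 36.
Putting the parts together: (a=-48,b=16,c=26) and then (a=-56,b=32,c=36).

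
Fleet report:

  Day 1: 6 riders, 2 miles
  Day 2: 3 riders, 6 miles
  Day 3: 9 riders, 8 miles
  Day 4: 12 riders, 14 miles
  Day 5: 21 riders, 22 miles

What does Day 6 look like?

33 riders, 36 miles

Riders — each term is the sum of the two before it: 6, 3, 9, 12, 21 → 33.
Miles: 2, 6, 8, 14, 22 → 36 (each term is the sum of the two before it).
So the next line is 33 riders, 36 miles.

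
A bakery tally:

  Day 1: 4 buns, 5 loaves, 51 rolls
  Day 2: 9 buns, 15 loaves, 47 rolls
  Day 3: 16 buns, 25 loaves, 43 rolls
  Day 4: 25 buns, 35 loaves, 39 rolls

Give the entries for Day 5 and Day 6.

36 buns, 45 loaves, 35 rolls; 49 buns, 55 loaves, 31 rolls

Buns: perfect squares: 2², 3², 4², …; 4, 9, 16, 25 → 36 → 49.
Loaves: 5, 15, 25, 35 → 45 → 55 (+10 each step).
Rolls: −4 each step, so 51, 47, 43, 39 → 35 → 31.
Putting the parts together: 36 buns, 45 loaves, 35 rolls and then 49 buns, 55 loaves, 31 rolls.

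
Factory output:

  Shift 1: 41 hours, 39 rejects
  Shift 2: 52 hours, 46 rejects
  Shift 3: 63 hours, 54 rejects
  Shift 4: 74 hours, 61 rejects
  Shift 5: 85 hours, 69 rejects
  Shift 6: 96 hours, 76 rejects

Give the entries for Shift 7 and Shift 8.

107 hours, 84 rejects; 118 hours, 91 rejects

For the hours, +11 each step: 41, 52, 63, 74, 85, 96 → 107 → 118.
Rejects: 39, 46, 54, 61, 69, 76 → 84 → 91 (alternating steps +7, +8, +7, +8, …).
So the next two lines are 107 hours, 84 rejects and 118 hours, 91 rejects.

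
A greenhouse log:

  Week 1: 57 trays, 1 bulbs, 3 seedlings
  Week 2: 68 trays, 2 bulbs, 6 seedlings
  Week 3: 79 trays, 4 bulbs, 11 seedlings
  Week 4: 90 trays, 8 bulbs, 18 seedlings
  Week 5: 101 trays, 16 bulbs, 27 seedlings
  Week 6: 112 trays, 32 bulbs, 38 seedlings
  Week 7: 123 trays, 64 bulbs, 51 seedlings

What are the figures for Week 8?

134 trays, 128 bulbs, 66 seedlings

Trays goes 57, 68, 79, 90, 101, 112, 123 → 134 (+11 each step).
Bulbs: ×2 each step; 1, 2, 4, 8, 16, 32, 64 → 128.
Seedlings: differences are 3, 5, 7, … (increasing by 2 each time); 3, 6, 11, 18, 27, 38, 51 → 66.
Putting it together: 134 trays, 128 bulbs, 66 seedlings.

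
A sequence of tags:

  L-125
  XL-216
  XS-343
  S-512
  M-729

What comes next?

L-1000

Size: runs through clothing sizes XS→XL, so L, XL, XS, S, M → L.
Second component: perfect cubes: 5³, 6³, 7³, …, so 125, 216, 343, 512, 729 → 1000.
So the next tag is L-1000.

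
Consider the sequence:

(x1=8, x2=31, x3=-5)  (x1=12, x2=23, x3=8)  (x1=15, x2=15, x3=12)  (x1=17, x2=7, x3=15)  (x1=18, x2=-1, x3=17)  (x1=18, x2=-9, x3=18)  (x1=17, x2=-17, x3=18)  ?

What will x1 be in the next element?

X1: 8, 12, 15, 17, 18, 18, 17 → 15 (differences are 4, 3, 2, … (decreasing by 1 each time)).
X2 goes 31, 23, 15, 7, -1, -9, -17 → -25 (−8 each step).
X3 goes -5, 8, 12, 15, 17, 18, 18 → 17 (always the previous value of the x1).

15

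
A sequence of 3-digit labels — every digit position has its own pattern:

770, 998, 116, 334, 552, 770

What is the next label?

First digit: +2 each step, mod 10, so 7, 9, 1, 3, 5, 7 → 9.
Second digit — +2 each step, mod 10: 7, 9, 1, 3, 5, 7 → 9.
Third digit: −2 each step, mod 10; 0, 8, 6, 4, 2, 0 → 8.
Combining the parts gives 998.

998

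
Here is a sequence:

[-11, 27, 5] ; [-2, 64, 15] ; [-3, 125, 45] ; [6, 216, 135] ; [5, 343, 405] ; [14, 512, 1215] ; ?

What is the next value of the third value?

Third value: ×3 each step, so 5, 15, 45, 135, 405, 1215 → 3645.

3645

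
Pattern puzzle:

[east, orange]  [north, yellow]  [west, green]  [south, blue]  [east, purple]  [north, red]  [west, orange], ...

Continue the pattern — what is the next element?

Direction — repeats east → north → west → south: east, north, west, south, east, north, west → south.
For the colour, repeats orange → yellow → green → blue → purple → red: orange, yellow, green, blue, purple, red, orange → yellow.
Putting it together: [south, yellow].

[south, yellow]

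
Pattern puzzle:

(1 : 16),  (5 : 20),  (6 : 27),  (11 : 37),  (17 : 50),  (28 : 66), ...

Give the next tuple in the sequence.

(45 : 85)

For the first slot, each term is the sum of the two before it: 1, 5, 6, 11, 17, 28 → 45.
Second slot: differences are 4, 7, 10, … (increasing by 3 each time); 16, 20, 27, 37, 50, 66 → 85.
Putting it together: (45 : 85).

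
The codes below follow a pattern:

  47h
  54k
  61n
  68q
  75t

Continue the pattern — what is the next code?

First component — +7 each step: 47, 54, 61, 68, 75 → 82.
Letter goes h, k, n, q, t → w (letters move forward 3 places in the alphabet).
Putting it together: 82w.

82w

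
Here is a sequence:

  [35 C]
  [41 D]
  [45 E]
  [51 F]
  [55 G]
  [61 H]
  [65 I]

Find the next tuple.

[71 J]

First part: 35, 41, 45, 51, 55, 61, 65 → 71 (alternating steps +6, +4, +6, +4, …).
Letter: C, D, E, F, G, H, I → J (letters move forward 1 place in the alphabet).
Putting it together: [71 J].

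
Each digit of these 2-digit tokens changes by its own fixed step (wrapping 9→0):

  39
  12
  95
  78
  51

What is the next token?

34

First digit goes 3, 1, 9, 7, 5 → 3 (−2 each step, mod 10).
Second digit: +3 each step, mod 10, so 9, 2, 5, 8, 1 → 4.
So the next token is 34.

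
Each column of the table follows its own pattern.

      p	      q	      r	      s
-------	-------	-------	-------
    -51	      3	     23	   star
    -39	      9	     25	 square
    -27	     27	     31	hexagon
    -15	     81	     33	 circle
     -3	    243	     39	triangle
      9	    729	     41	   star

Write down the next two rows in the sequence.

Column p — +12 each step: -51, -39, -27, -15, -3, 9 → 21 → 33.
Column q: ×3 each step, so 3, 9, 27, 81, 243, 729 → 2187 → 6561.
Column r: alternating steps +2, +6, +2, +6, …; 23, 25, 31, 33, 39, 41 → 47 → 49.
Column s: repeats star → square → hexagon → circle → triangle, so star, square, hexagon, circle, triangle, star → square → hexagon.
Putting the parts together: 21  2187  47  square and then 33  6561  49  hexagon.

21  2187  47  square; 33  6561  49  hexagon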